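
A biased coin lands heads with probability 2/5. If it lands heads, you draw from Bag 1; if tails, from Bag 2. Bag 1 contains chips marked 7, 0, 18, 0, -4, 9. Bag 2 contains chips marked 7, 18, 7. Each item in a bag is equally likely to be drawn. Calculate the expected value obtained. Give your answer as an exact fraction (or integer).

E[X | Bag 1] = (7 + 0 + 18 + 0 − 4 + 9)/6 = 5
E[X | Bag 2] = (7 + 18 + 7)/3 = 32/3
E[X] = (2/5)·5 + (3/5)·32/3 = 42/5

42/5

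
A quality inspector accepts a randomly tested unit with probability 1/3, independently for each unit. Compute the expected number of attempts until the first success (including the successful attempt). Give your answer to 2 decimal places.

For a geometric distribution, E[trials] = 1/p = 1/(1/3) = 3.
≈ 3.00

3.00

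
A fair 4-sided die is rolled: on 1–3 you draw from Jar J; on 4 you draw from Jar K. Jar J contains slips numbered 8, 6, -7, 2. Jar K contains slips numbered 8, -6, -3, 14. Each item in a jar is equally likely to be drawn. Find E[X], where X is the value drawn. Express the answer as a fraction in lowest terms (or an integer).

5/2

E[X | Jar J] = (8 + 6 − 7 + 2)/4 = 9/4
E[X | Jar K] = (8 − 6 − 3 + 14)/4 = 13/4
E[X] = (3/4)·9/4 + (1/4)·13/4 = 5/2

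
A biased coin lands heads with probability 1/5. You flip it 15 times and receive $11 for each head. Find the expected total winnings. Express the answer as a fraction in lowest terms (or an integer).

$33

E[#heads] = 15·1/5 = 3 (linearity over flips).
E[winnings] = 11·3 = 33.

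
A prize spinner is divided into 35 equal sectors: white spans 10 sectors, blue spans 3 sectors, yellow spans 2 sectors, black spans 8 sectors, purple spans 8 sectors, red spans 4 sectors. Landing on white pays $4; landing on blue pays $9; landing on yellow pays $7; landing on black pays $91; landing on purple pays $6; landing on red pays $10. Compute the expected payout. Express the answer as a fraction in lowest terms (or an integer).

897/35 dollars

E[payout] = (10/35)·4 + (3/35)·9 + (2/35)·7 + (8/35)·91 + (8/35)·6 + (4/35)·10 = 897/35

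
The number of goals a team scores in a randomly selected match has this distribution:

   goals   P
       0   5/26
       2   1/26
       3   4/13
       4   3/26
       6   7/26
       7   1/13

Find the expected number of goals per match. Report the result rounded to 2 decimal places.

E[X] = (5/26)·0 + (1/26)·2 + (4/13)·3 + (3/26)·4 + (7/26)·6 + (1/13)·7
     = 47/13 ≈ 3.62

3.62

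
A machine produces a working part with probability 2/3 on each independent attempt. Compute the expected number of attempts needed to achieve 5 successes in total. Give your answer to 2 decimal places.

By linearity (sum of 5 independent geometric waits), E[trials] = 5/p = 5/(2/3) = 15/2.
≈ 7.50

7.50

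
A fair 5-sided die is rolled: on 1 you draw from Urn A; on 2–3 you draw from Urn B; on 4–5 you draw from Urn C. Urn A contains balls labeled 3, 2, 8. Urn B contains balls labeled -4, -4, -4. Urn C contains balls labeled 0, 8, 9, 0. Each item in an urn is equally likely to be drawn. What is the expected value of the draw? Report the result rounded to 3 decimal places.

E[X | Urn A] = (3 + 2 + 8)/3 = 13/3
E[X | Urn B] = (-4 − 4 − 4)/3 = -4
E[X | Urn C] = (0 + 8 + 9 + 0)/4 = 17/4
E[X] = (1/5)·13/3 + (2/5)·(-4) + (2/5)·17/4 = 29/30 ≈ 0.967

0.967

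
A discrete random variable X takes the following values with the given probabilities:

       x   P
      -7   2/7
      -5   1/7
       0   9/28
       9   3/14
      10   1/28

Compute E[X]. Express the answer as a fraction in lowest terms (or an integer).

-3/7

E[X] = (2/7)·(-7) + (1/7)·(-5) + (9/28)·0 + (3/14)·9 + (1/28)·10
     = -3/7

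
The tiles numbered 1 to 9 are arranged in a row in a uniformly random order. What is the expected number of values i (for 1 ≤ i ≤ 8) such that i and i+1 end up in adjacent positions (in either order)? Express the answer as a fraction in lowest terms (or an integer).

16/9

For each i ∈ {1,…,8}, let Xᵢ = 1 if i and i+1 are adjacent. P(Xᵢ=1) = 2·(9−1)!/9! = 2/9.
By linearity, E[ΣXᵢ] = (8)·(2/9) = 16/9.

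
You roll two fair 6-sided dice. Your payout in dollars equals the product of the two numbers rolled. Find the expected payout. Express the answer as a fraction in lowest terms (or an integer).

Distribution of the product of the two numbers rolled: 1 w.p. 1/36, 2 w.p. 1/18, 3 w.p. 1/18, 4 w.p. 1/12, 5 w.p. 1/18, 6 w.p. 1/9, …
E[payout] = (1/36)·1 + (1/18)·2 + (1/18)·3 + (1/12)·4 + (1/18)·5 + (1/9)·6 + (1/18)·8 + (1/36)·9 + (1/18)·10 + (1/9)·12 + (1/18)·15 + (1/36)·16 + (1/18)·18 + (1/18)·20 + (1/18)·24 + (1/36)·25 + (1/18)·30 + (1/36)·36 = 49/4

49/4 dollars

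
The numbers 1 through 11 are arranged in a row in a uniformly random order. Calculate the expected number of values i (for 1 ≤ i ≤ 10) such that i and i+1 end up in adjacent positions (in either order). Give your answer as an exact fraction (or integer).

For each i ∈ {1,…,10}, let Xᵢ = 1 if i and i+1 are adjacent. P(Xᵢ=1) = 2·(11−1)!/11! = 2/11.
By linearity, E[ΣXᵢ] = (10)·(2/11) = 20/11.

20/11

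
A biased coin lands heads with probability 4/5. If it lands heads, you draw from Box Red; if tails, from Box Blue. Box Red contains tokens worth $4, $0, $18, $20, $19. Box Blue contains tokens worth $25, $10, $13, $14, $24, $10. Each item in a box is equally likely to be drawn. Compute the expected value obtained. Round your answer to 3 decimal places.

$12.960

E[X | Box Red] = (4 + 0 + 18 + 20 + 19)/5 = 61/5
E[X | Box Blue] = (25 + 10 + 13 + 14 + 24 + 10)/6 = 16
E[X] = (4/5)·61/5 + (1/5)·16 = 324/25 ≈ 12.960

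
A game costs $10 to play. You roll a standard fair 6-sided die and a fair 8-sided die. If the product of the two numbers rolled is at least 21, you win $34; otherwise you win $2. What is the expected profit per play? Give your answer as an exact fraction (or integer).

E[payout] = (17/24)·2 + (7/24)·34 = 34/3
Expected profit = 34/3 − 10 = 4/3

4/3 dollars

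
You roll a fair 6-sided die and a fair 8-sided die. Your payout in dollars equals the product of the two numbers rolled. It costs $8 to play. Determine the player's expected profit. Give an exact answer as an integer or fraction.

31/4 dollars

Distribution of the product of the two numbers rolled: 1 w.p. 1/48, 2 w.p. 1/24, 3 w.p. 1/24, 4 w.p. 1/16, 5 w.p. 1/24, 6 w.p. 1/12, …
E[payout] = (1/48)·1 + (1/24)·2 + (1/24)·3 + (1/16)·4 + (1/24)·5 + (1/12)·6 + (1/48)·7 + (1/16)·8 + (1/48)·9 + (1/24)·10 + (1/12)·12 + (1/48)·14 + (1/24)·15 + (1/24)·16 + (1/24)·18 + (1/24)·20 + (1/48)·21 + (1/16)·24 + (1/48)·25 + (1/48)·28 + (1/24)·30 + (1/48)·32 + (1/48)·35 + (1/48)·36 + (1/48)·40 + (1/48)·42 + (1/48)·48 = 63/4
Expected profit = 63/4 − 8 = 31/4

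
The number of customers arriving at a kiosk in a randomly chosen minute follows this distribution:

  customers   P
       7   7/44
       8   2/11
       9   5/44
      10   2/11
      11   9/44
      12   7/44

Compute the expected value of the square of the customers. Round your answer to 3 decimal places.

E[X²] = (7/44)·49 + (2/11)·64 + (5/44)·81 + (2/11)·100 + (9/44)·121 + (7/44)·144
     = 4157/44 ≈ 94.477

94.477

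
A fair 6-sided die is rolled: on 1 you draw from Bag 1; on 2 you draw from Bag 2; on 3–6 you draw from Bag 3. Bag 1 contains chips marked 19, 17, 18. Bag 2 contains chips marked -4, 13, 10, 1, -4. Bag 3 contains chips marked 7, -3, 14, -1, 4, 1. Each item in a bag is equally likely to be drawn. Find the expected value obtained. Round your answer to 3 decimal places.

5.978

E[X | Bag 1] = (19 + 17 + 18)/3 = 18
E[X | Bag 2] = (-4 + 13 + 10 + 1 − 4)/5 = 16/5
E[X | Bag 3] = (7 − 3 + 14 − 1 + 4 + 1)/6 = 11/3
E[X] = (1/6)·18 + (1/6)·16/5 + (2/3)·11/3 = 269/45 ≈ 5.978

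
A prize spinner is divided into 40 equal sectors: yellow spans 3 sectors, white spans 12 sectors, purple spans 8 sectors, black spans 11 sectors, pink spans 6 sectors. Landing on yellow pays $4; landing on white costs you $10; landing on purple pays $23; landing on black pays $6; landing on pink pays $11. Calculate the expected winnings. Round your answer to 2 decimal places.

E[payout] = (3/40)·4 + (12/40)·(-10) + (8/40)·23 + (11/40)·6 + (6/40)·11 = 26/5
≈ $5.20

$5.20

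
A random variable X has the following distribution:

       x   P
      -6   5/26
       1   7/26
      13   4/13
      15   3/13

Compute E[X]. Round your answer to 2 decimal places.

E[X] = (5/26)·(-6) + (7/26)·1 + (4/13)·13 + (3/13)·15
     = 171/26 ≈ 6.58

6.58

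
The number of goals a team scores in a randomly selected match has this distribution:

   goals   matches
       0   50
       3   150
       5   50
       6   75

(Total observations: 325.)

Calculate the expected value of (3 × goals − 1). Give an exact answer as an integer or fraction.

125/13

Total = 325, so P(goals=0) = 50/325, etc.
E[3x-1] = (2/13)·(-1) + (6/13)·8 + (2/13)·14 + (3/13)·17
     = 125/13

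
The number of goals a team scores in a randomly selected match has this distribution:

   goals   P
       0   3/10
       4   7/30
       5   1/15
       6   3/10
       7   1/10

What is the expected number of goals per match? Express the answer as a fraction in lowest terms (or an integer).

113/30

E[X] = (3/10)·0 + (7/30)·4 + (1/15)·5 + (3/10)·6 + (1/10)·7
     = 113/30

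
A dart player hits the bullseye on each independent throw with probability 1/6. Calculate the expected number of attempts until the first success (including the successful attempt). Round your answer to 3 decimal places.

6.000

For a geometric distribution, E[trials] = 1/p = 1/(1/6) = 6.
≈ 6.000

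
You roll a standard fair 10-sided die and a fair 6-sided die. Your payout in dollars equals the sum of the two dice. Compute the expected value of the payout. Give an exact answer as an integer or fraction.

Distribution of the sum of the two dice: 2 w.p. 1/60, 3 w.p. 1/30, 4 w.p. 1/20, 5 w.p. 1/15, 6 w.p. 1/12, 7 w.p. 1/10, …
E[payout] = (1/60)·2 + (1/30)·3 + (1/20)·4 + (1/15)·5 + (1/12)·6 + (1/10)·7 + (1/10)·8 + (1/10)·9 + (1/10)·10 + (1/10)·11 + (1/12)·12 + (1/15)·13 + (1/20)·14 + (1/30)·15 + (1/60)·16 = 9

$9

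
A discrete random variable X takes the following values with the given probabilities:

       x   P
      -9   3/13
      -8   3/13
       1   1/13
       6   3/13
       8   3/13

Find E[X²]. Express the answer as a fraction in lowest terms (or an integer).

E[X²] = (3/13)·81 + (3/13)·64 + (1/13)·1 + (3/13)·36 + (3/13)·64
     = 736/13

736/13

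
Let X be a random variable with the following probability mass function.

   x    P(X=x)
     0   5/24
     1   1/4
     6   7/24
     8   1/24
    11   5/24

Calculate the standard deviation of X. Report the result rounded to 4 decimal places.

4.1514

E[X] = 37/8, E[X²] = 309/8
Var(X) = E[X²] − (E[X])² = 309/8 − 1369/64 = 1103/64
SD(X) = √(1103/64) ≈ 4.1514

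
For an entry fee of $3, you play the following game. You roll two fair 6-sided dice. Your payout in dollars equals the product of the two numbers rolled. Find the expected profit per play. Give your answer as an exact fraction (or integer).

37/4 dollars

Distribution of the product of the two numbers rolled: 1 w.p. 1/36, 2 w.p. 1/18, 3 w.p. 1/18, 4 w.p. 1/12, 5 w.p. 1/18, 6 w.p. 1/9, …
E[payout] = (1/36)·1 + (1/18)·2 + (1/18)·3 + (1/12)·4 + (1/18)·5 + (1/9)·6 + (1/18)·8 + (1/36)·9 + (1/18)·10 + (1/9)·12 + (1/18)·15 + (1/36)·16 + (1/18)·18 + (1/18)·20 + (1/18)·24 + (1/36)·25 + (1/18)·30 + (1/36)·36 = 49/4
Expected profit = 49/4 − 3 = 37/4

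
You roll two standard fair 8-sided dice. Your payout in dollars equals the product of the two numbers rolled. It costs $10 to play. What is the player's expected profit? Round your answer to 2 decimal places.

$10.25

Distribution of the product of the two numbers rolled: 1 w.p. 1/64, 2 w.p. 1/32, 3 w.p. 1/32, 4 w.p. 3/64, 5 w.p. 1/32, 6 w.p. 1/16, …
E[payout] = (1/64)·1 + (1/32)·2 + (1/32)·3 + (3/64)·4 + (1/32)·5 + (1/16)·6 + (1/32)·7 + (1/16)·8 + (1/64)·9 + (1/32)·10 + (1/16)·12 + (1/32)·14 + (1/32)·15 + (3/64)·16 + (1/32)·18 + (1/32)·20 + (1/32)·21 + (1/16)·24 + (1/64)·25 + (1/32)·28 + (1/32)·30 + (1/32)·32 + (1/32)·35 + (1/64)·36 + (1/32)·40 + (1/32)·42 + (1/32)·48 + (1/64)·49 + (1/32)·56 + (1/64)·64 = 81/4
Expected profit = 81/4 − 10 = 41/4 ≈ $10.25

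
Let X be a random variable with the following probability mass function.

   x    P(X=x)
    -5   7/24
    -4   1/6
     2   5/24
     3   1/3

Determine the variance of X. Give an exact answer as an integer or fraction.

E[X] = (7/24)·(-5) + (1/6)·(-4) + (5/24)·2 + (1/3)·3 = -17/24
E[X²] = (7/24)·25 + (1/6)·16 + (5/24)·4 + (1/3)·9 = 331/24
Var(X) = 331/24 − (-17/24)² = 7655/576

7655/576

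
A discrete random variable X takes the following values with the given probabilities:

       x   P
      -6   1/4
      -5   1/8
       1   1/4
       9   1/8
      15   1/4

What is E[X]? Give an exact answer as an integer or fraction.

3

E[X] = (1/4)·(-6) + (1/8)·(-5) + (1/4)·1 + (1/8)·9 + (1/4)·15
     = 3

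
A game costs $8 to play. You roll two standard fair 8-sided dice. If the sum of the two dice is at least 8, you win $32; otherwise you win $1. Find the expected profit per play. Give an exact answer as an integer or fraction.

885/64 dollars

E[payout] = (21/64)·1 + (43/64)·32 = 1397/64
Expected profit = 1397/64 − 8 = 885/64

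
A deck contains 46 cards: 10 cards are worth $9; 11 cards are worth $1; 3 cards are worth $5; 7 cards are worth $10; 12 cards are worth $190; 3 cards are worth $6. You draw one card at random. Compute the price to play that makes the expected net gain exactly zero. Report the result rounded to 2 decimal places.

E[payout] = (10/46)·9 + (11/46)·1 + (3/46)·5 + (7/46)·10 + (12/46)·190 + (3/46)·6 = 54
Fair fee = E[payout] = 54 ≈ $54.00

$54.00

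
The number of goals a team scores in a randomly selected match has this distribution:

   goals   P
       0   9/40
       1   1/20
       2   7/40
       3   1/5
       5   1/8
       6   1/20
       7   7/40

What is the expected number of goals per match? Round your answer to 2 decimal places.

3.15

E[X] = (9/40)·0 + (1/20)·1 + (7/40)·2 + (1/5)·3 + (1/8)·5 + (1/20)·6 + (7/40)·7
     = 63/20 ≈ 3.15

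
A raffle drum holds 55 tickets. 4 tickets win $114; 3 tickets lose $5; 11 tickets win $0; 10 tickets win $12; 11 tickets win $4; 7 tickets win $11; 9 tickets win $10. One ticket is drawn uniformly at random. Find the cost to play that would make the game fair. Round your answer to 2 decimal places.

$14.04

E[payout] = (4/55)·114 + (3/55)·(-5) + (11/55)·0 + (10/55)·12 + (11/55)·4 + (7/55)·11 + (9/55)·10 = 772/55
Fair fee = E[payout] = 772/55 ≈ $14.04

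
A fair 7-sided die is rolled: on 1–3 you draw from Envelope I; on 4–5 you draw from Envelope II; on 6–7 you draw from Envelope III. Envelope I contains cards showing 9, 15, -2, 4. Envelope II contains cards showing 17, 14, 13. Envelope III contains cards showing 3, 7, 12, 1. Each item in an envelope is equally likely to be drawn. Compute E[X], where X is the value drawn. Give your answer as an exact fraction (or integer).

E[X | Envelope I] = (9 + 15 − 2 + 4)/4 = 13/2
E[X | Envelope II] = (17 + 14 + 13)/3 = 44/3
E[X | Envelope III] = (3 + 7 + 12 + 1)/4 = 23/4
E[X] = (3/7)·13/2 + (2/7)·44/3 + (2/7)·23/4 = 181/21

181/21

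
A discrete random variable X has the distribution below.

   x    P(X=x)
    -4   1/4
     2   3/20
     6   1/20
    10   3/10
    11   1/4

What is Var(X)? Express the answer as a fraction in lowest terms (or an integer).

E[X] = (1/4)·(-4) + (3/20)·2 + (1/20)·6 + (3/10)·10 + (1/4)·11 = 107/20
E[X²] = (1/4)·16 + (3/20)·4 + (1/20)·36 + (3/10)·100 + (1/4)·121 = 1333/20
Var(X) = 1333/20 − (107/20)² = 15211/400

15211/400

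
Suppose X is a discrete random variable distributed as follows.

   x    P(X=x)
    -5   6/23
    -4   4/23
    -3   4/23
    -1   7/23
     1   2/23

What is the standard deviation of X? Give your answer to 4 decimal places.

1.9386

E[X] = -63/23, E[X²] = 259/23
Var(X) = E[X²] − (E[X])² = 259/23 − 3969/529 = 1988/529
SD(X) = √(1988/529) ≈ 1.9386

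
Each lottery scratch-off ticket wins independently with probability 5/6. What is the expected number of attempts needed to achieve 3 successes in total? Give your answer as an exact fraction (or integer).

18/5

By linearity (sum of 3 independent geometric waits), E[trials] = 3/p = 3/(5/6) = 18/5.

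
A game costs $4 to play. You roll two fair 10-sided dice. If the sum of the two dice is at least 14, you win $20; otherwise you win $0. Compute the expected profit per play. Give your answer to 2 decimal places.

$1.60

E[payout] = (18/25)·0 + (7/25)·20 = 28/5
Expected profit = 28/5 − 4 = 8/5 ≈ $1.60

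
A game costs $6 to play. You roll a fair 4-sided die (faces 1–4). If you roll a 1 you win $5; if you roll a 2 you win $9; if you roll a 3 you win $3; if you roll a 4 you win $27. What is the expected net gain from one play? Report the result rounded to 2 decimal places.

E[payout] = (1/4)·3 + (1/4)·5 + (1/4)·9 + (1/4)·27 = 11
Expected profit = 11 − 6 = 5 ≈ $5.00

$5.00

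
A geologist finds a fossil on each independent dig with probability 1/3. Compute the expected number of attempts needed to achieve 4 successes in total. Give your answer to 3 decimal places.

12.000

By linearity (sum of 4 independent geometric waits), E[trials] = 4/p = 4/(1/3) = 12.
≈ 12.000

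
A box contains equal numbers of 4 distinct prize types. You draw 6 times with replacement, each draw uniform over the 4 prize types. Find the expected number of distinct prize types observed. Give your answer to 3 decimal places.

Let Xⱼ=1 if type j appears at least once. P(Xⱼ=1) = 1 − ((4−1)/4)^6 = 3367/4096.
E[#distinct] = 4·3367/4096 = 3367/1024.
≈ 3.288

3.288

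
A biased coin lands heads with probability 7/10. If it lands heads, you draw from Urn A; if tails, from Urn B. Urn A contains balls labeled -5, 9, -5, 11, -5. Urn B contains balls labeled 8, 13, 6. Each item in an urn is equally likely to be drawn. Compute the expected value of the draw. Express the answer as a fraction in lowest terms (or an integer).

17/5

E[X | Urn A] = (-5 + 9 − 5 + 11 − 5)/5 = 1
E[X | Urn B] = (8 + 13 + 6)/3 = 9
E[X] = (7/10)·1 + (3/10)·9 = 17/5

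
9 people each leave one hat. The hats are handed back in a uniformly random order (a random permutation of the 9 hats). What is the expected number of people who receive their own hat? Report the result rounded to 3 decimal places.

Let Xᵢ = 1 if person i gets their own hat. For each i, P(Xᵢ=1) = 1/9.
By linearity of expectation, E[X₁+…+X_9] = 9·(1/9) = 1.
≈ 1.000

1.000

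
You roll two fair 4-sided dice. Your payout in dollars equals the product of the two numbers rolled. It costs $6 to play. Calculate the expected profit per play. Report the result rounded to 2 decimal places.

$0.25

Distribution of the product of the two numbers rolled: 1 w.p. 1/16, 2 w.p. 1/8, 3 w.p. 1/8, 4 w.p. 3/16, 6 w.p. 1/8, 8 w.p. 1/8, …
E[payout] = (1/16)·1 + (1/8)·2 + (1/8)·3 + (3/16)·4 + (1/8)·6 + (1/8)·8 + (1/16)·9 + (1/8)·12 + (1/16)·16 = 25/4
Expected profit = 25/4 − 6 = 1/4 ≈ $0.25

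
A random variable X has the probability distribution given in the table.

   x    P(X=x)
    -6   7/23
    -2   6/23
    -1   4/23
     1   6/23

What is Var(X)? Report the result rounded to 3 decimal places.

E[X] = (7/23)·(-6) + (6/23)·(-2) + (4/23)·(-1) + (6/23)·1 = -52/23
E[X²] = (7/23)·36 + (6/23)·4 + (4/23)·1 + (6/23)·1 = 286/23
Var(X) = 286/23 − (-52/23)² = 3874/529 ≈ 7.323

7.323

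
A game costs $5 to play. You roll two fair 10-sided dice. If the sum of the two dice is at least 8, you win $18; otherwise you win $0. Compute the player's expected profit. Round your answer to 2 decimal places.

$9.22

E[payout] = (21/100)·0 + (79/100)·18 = 711/50
Expected profit = 711/50 − 5 = 461/50 ≈ $9.22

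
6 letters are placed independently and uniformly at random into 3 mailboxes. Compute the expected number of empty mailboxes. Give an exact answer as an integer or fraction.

64/243

Let Xⱼ=1 if mailbox j is empty. P(Xⱼ=1) = ((3-1)/3)^6 = 64/729.
By linearity, E[#empty] = 3·64/729 = 64/243.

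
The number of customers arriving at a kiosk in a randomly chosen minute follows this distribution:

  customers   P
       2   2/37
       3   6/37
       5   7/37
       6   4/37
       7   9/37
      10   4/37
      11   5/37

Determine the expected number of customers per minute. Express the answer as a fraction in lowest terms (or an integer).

E[X] = (2/37)·2 + (6/37)·3 + (7/37)·5 + (4/37)·6 + (9/37)·7 + (4/37)·10 + (5/37)·11
     = 239/37

239/37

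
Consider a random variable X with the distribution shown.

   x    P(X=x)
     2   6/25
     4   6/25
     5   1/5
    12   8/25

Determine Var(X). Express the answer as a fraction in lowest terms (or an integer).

10276/625

E[X] = (6/25)·2 + (6/25)·4 + (1/5)·5 + (8/25)·12 = 157/25
E[X²] = (6/25)·4 + (6/25)·16 + (1/5)·25 + (8/25)·144 = 1397/25
Var(X) = 1397/25 − (157/25)² = 10276/625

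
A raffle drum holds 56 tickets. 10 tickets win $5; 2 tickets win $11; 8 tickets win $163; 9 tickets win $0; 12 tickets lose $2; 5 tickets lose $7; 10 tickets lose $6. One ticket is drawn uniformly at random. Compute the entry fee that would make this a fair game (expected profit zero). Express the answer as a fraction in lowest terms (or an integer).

E[payout] = (10/56)·5 + (2/56)·11 + (8/56)·163 + (9/56)·0 + (12/56)·(-2) + (5/56)·(-7) + (10/56)·(-6) = 1257/56
Fair fee = E[payout] = 1257/56

1257/56 dollars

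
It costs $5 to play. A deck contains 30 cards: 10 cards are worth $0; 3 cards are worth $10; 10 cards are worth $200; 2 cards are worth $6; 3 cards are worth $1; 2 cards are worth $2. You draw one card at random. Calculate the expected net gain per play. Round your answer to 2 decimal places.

$63.30

E[payout] = (10/30)·0 + (3/30)·10 + (10/30)·200 + (2/30)·6 + (3/30)·1 + (2/30)·2 = 683/10
Expected profit = 683/10 − 5 = 633/10 ≈ $63.30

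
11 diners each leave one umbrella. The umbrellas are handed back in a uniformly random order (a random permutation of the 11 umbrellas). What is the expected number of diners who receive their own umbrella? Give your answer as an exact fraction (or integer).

Let Xᵢ = 1 if person i gets their own umbrella. For each i, P(Xᵢ=1) = 1/11.
By linearity of expectation, E[X₁+…+X_11] = 11·(1/11) = 1.

1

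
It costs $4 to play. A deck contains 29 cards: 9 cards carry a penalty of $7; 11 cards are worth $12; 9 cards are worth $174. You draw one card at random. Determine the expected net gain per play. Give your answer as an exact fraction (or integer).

1519/29 dollars

E[payout] = (9/29)·(-7) + (11/29)·12 + (9/29)·174 = 1635/29
Expected profit = 1635/29 − 4 = 1519/29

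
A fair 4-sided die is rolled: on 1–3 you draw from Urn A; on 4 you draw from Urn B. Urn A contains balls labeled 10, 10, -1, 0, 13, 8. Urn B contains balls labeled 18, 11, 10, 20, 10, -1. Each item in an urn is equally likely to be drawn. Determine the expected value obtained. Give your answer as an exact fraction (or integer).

47/6

E[X | Urn A] = (10 + 10 − 1 + 0 + 13 + 8)/6 = 20/3
E[X | Urn B] = (18 + 11 + 10 + 20 + 10 − 1)/6 = 34/3
E[X] = (3/4)·20/3 + (1/4)·34/3 = 47/6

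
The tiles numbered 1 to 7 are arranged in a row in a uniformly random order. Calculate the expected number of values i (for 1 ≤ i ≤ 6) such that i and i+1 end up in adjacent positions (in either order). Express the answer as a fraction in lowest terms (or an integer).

For each i ∈ {1,…,6}, let Xᵢ = 1 if i and i+1 are adjacent. P(Xᵢ=1) = 2·(7−1)!/7! = 2/7.
By linearity, E[ΣXᵢ] = (6)·(2/7) = 12/7.

12/7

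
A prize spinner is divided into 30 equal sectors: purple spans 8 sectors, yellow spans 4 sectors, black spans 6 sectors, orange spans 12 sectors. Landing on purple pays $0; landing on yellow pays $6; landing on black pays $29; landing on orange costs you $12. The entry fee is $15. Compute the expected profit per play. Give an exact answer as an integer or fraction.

E[payout] = (8/30)·0 + (4/30)·6 + (6/30)·29 + (12/30)·(-12) = 9/5
Expected profit = 9/5 − 15 = -66/5

-66/5 dollars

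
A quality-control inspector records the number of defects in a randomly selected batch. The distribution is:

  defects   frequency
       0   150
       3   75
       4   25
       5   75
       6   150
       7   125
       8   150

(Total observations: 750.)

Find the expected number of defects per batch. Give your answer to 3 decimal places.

Total = 750, so P(defects=0) = 150/750, etc.
E[X] = (1/5)·0 + (1/10)·3 + (1/30)·4 + (1/10)·5 + (1/5)·6 + (1/6)·7 + (1/5)·8
     = 49/10 ≈ 4.900

4.900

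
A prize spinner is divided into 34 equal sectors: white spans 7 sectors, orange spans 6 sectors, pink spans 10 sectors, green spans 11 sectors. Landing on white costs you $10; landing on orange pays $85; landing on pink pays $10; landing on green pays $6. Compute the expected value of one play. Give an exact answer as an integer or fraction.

303/17 dollars

E[payout] = (7/34)·(-10) + (6/34)·85 + (10/34)·10 + (11/34)·6 = 303/17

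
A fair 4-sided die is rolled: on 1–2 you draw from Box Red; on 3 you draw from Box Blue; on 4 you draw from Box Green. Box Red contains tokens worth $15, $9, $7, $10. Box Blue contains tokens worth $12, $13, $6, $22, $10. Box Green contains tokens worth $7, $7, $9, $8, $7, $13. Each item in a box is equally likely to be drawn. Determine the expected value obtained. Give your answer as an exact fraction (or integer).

52/5 dollars

E[X | Box Red] = (15 + 9 + 7 + 10)/4 = 41/4
E[X | Box Blue] = (12 + 13 + 6 + 22 + 10)/5 = 63/5
E[X | Box Green] = (7 + 7 + 9 + 8 + 7 + 13)/6 = 17/2
E[X] = (1/2)·41/4 + (1/4)·63/5 + (1/4)·17/2 = 52/5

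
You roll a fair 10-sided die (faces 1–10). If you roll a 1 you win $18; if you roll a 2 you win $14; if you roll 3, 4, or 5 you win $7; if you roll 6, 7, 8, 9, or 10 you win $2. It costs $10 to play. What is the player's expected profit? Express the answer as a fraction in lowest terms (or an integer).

-37/10 dollars

E[payout] = (1/2)·2 + (3/10)·7 + (1/10)·14 + (1/10)·18 = 63/10
Expected profit = 63/10 − 10 = -37/10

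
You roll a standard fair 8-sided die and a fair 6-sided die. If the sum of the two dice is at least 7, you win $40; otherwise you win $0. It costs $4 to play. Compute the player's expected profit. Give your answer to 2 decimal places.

$23.50

E[payout] = (5/16)·0 + (11/16)·40 = 55/2
Expected profit = 55/2 − 4 = 47/2 ≈ $23.50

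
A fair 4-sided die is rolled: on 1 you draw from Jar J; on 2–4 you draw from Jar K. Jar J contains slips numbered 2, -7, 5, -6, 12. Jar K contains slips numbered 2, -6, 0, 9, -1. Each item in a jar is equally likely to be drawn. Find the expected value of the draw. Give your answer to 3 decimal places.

0.900

E[X | Jar J] = (2 − 7 + 5 − 6 + 12)/5 = 6/5
E[X | Jar K] = (2 − 6 + 0 + 9 − 1)/5 = 4/5
E[X] = (1/4)·6/5 + (3/4)·4/5 = 9/10 ≈ 0.900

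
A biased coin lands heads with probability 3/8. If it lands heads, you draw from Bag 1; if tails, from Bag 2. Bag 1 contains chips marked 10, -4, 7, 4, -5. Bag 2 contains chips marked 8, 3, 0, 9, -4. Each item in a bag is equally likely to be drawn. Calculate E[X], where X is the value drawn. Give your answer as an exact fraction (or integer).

29/10

E[X | Bag 1] = (10 − 4 + 7 + 4 − 5)/5 = 12/5
E[X | Bag 2] = (8 + 3 + 0 + 9 − 4)/5 = 16/5
E[X] = (3/8)·12/5 + (5/8)·16/5 = 29/10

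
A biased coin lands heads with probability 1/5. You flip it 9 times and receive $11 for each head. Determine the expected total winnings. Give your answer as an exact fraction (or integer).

99/5 dollars

E[#heads] = 9·1/5 = 9/5 (linearity over flips).
E[winnings] = 11·9/5 = 99/5.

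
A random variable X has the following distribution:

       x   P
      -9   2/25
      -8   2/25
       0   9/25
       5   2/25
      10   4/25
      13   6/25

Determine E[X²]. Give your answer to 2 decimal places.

E[X²] = (2/25)·81 + (2/25)·64 + (9/25)·0 + (2/25)·25 + (4/25)·100 + (6/25)·169
     = 1754/25 ≈ 70.16

70.16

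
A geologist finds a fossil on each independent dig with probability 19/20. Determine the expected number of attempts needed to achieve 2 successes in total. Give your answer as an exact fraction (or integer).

By linearity (sum of 2 independent geometric waits), E[trials] = 2/p = 2/(19/20) = 40/19.

40/19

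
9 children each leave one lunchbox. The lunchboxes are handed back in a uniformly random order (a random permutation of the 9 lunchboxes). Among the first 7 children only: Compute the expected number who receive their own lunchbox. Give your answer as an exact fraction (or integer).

Let Xᵢ = 1 if person i gets their own lunchbox. For each i, P(Xᵢ=1) = 1/9.
By linearity of expectation, E[X₁+…+X_7] = 7·(1/9) = 7/9.

7/9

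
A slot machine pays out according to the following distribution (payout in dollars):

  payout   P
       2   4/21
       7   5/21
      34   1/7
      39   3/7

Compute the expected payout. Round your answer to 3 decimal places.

E[X] = (4/21)·2 + (5/21)·7 + (1/7)·34 + (3/7)·39
     = 496/21 ≈ 23.619

$23.619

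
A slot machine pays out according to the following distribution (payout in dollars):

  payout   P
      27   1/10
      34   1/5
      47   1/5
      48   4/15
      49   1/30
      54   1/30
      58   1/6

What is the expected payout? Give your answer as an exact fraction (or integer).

224/5 dollars

E[X] = (1/10)·27 + (1/5)·34 + (1/5)·47 + (4/15)·48 + (1/30)·49 + (1/30)·54 + (1/6)·58
     = 224/5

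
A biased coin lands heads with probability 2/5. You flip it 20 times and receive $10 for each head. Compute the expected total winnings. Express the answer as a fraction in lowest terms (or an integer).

$80

E[#heads] = 20·2/5 = 8 (linearity over flips).
E[winnings] = 10·8 = 80.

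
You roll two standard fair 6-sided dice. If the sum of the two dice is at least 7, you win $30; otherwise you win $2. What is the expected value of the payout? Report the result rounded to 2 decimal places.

$18.33

E[payout] = (5/12)·2 + (7/12)·30 = 55/3
≈ $18.33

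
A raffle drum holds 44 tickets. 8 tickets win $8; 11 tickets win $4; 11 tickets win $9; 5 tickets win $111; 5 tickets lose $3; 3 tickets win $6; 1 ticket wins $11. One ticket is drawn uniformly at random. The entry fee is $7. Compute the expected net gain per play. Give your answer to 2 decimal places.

E[payout] = (8/44)·8 + (11/44)·4 + (11/44)·9 + (5/44)·111 + (5/44)·(-3) + (3/44)·6 + (1/44)·11 = 194/11
Expected profit = 194/11 − 7 = 117/11 ≈ $10.64

$10.64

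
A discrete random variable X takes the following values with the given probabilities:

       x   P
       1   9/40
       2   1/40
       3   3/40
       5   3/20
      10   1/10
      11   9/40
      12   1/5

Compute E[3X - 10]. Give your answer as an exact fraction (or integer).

E[3x-10] = (9/40)·(-7) + (1/40)·(-4) + (3/40)·(-1) + (3/20)·5 + (1/10)·20 + (9/40)·23 + (1/5)·26
     = 91/8

91/8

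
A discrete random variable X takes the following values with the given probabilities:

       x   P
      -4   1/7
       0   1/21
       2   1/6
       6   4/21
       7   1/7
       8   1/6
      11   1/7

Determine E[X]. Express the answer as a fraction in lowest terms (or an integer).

E[X] = (1/7)·(-4) + (1/21)·0 + (1/6)·2 + (4/21)·6 + (1/7)·7 + (1/6)·8 + (1/7)·11
     = 101/21

101/21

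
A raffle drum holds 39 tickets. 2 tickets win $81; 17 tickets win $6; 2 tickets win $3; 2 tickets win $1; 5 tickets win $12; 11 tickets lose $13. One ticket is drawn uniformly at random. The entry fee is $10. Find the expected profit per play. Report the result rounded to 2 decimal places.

-$5.15

E[payout] = (2/39)·81 + (17/39)·6 + (2/39)·3 + (2/39)·1 + (5/39)·12 + (11/39)·(-13) = 63/13
Expected profit = 63/13 − 10 = -67/13 ≈ -$5.15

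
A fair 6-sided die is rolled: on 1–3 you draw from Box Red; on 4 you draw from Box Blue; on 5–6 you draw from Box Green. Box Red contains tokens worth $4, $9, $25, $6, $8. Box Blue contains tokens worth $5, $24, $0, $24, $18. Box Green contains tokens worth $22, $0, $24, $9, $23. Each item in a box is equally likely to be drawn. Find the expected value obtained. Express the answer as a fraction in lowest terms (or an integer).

E[X | Box Red] = (4 + 9 + 25 + 6 + 8)/5 = 52/5
E[X | Box Blue] = (5 + 24 + 0 + 24 + 18)/5 = 71/5
E[X | Box Green] = (22 + 0 + 24 + 9 + 23)/5 = 78/5
E[X] = (1/2)·52/5 + (1/6)·71/5 + (1/3)·78/5 = 383/30

383/30 dollars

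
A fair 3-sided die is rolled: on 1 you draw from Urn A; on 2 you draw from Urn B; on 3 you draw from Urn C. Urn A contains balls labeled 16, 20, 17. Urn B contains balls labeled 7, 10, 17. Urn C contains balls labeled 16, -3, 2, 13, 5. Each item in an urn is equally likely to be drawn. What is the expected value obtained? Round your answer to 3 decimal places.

11.867

E[X | Urn A] = (16 + 20 + 17)/3 = 53/3
E[X | Urn B] = (7 + 10 + 17)/3 = 34/3
E[X | Urn C] = (16 − 3 + 2 + 13 + 5)/5 = 33/5
E[X] = (1/3)·53/3 + (1/3)·34/3 + (1/3)·33/5 = 178/15 ≈ 11.867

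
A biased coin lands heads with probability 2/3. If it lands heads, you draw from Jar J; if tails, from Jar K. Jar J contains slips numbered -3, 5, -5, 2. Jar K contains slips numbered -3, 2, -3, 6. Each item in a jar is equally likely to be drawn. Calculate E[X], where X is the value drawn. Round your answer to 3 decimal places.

0.000

E[X | Jar J] = (-3 + 5 − 5 + 2)/4 = -1/4
E[X | Jar K] = (-3 + 2 − 3 + 6)/4 = 1/2
E[X] = (2/3)·(-1/4) + (1/3)·1/2 = 0 ≈ 0.000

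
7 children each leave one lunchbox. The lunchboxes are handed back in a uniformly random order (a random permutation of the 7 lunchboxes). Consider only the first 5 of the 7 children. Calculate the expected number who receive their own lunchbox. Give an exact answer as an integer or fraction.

5/7

Let Xᵢ = 1 if person i gets their own lunchbox. For each i, P(Xᵢ=1) = 1/7.
By linearity of expectation, E[X₁+…+X_5] = 5·(1/7) = 5/7.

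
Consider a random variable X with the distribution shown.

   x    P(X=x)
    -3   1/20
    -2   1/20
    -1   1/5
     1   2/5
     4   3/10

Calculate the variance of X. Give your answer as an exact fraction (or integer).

1891/400

E[X] = (1/20)·(-3) + (1/20)·(-2) + (1/5)·(-1) + (2/5)·1 + (3/10)·4 = 23/20
E[X²] = (1/20)·9 + (1/20)·4 + (1/5)·1 + (2/5)·1 + (3/10)·16 = 121/20
Var(X) = 121/20 − (23/20)² = 1891/400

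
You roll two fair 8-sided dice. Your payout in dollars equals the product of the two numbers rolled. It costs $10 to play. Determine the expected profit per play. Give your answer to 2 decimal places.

$10.25

Distribution of the product of the two numbers rolled: 1 w.p. 1/64, 2 w.p. 1/32, 3 w.p. 1/32, 4 w.p. 3/64, 5 w.p. 1/32, 6 w.p. 1/16, …
E[payout] = (1/64)·1 + (1/32)·2 + (1/32)·3 + (3/64)·4 + (1/32)·5 + (1/16)·6 + (1/32)·7 + (1/16)·8 + (1/64)·9 + (1/32)·10 + (1/16)·12 + (1/32)·14 + (1/32)·15 + (3/64)·16 + (1/32)·18 + (1/32)·20 + (1/32)·21 + (1/16)·24 + (1/64)·25 + (1/32)·28 + (1/32)·30 + (1/32)·32 + (1/32)·35 + (1/64)·36 + (1/32)·40 + (1/32)·42 + (1/32)·48 + (1/64)·49 + (1/32)·56 + (1/64)·64 = 81/4
Expected profit = 81/4 − 10 = 41/4 ≈ $10.25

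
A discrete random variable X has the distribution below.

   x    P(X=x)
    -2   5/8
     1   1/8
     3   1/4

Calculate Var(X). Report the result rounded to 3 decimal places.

E[X] = (5/8)·(-2) + (1/8)·1 + (1/4)·3 = -3/8
E[X²] = (5/8)·4 + (1/8)·1 + (1/4)·9 = 39/8
Var(X) = 39/8 − (-3/8)² = 303/64 ≈ 4.734

4.734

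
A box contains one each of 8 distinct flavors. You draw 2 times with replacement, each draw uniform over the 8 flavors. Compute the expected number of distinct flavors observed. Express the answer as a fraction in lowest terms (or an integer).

15/8

Let Xⱼ=1 if type j appears at least once. P(Xⱼ=1) = 1 − ((8−1)/8)^2 = 15/64.
E[#distinct] = 8·15/64 = 15/8.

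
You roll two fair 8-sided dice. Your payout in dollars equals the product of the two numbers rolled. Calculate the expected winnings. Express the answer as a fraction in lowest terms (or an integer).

Distribution of the product of the two numbers rolled: 1 w.p. 1/64, 2 w.p. 1/32, 3 w.p. 1/32, 4 w.p. 3/64, 5 w.p. 1/32, 6 w.p. 1/16, …
E[payout] = (1/64)·1 + (1/32)·2 + (1/32)·3 + (3/64)·4 + (1/32)·5 + (1/16)·6 + (1/32)·7 + (1/16)·8 + (1/64)·9 + (1/32)·10 + (1/16)·12 + (1/32)·14 + (1/32)·15 + (3/64)·16 + (1/32)·18 + (1/32)·20 + (1/32)·21 + (1/16)·24 + (1/64)·25 + (1/32)·28 + (1/32)·30 + (1/32)·32 + (1/32)·35 + (1/64)·36 + (1/32)·40 + (1/32)·42 + (1/32)·48 + (1/64)·49 + (1/32)·56 + (1/64)·64 = 81/4

81/4 dollars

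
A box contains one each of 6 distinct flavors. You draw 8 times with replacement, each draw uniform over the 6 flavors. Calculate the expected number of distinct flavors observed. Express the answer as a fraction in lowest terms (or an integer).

1288991/279936

Let Xⱼ=1 if type j appears at least once. P(Xⱼ=1) = 1 − ((6−1)/6)^8 = 1288991/1679616.
E[#distinct] = 6·1288991/1679616 = 1288991/279936.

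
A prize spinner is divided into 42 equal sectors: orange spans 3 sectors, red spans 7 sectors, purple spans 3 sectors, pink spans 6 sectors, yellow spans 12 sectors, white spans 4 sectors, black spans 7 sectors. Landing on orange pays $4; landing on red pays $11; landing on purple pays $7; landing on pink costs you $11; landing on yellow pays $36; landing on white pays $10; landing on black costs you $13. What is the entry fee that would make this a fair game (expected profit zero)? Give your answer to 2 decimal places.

E[payout] = (3/42)·4 + (7/42)·11 + (3/42)·7 + (6/42)·(-11) + (12/42)·36 + (4/42)·10 + (7/42)·(-13) = 425/42
Fair fee = E[payout] = 425/42 ≈ $10.12

$10.12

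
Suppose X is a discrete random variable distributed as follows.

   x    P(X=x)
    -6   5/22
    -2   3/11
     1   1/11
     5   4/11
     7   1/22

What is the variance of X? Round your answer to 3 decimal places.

E[X] = (5/22)·(-6) + (3/11)·(-2) + (1/11)·1 + (4/11)·5 + (1/22)·7 = 7/22
E[X²] = (5/22)·36 + (3/11)·4 + (1/11)·1 + (4/11)·25 + (1/22)·49 = 455/22
Var(X) = 455/22 − (7/22)² = 9961/484 ≈ 20.581

20.581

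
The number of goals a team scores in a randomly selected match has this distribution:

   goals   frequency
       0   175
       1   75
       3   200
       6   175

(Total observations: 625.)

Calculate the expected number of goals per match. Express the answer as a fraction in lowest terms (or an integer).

69/25

Total = 625, so P(goals=0) = 175/625, etc.
E[X] = (7/25)·0 + (3/25)·1 + (8/25)·3 + (7/25)·6
     = 69/25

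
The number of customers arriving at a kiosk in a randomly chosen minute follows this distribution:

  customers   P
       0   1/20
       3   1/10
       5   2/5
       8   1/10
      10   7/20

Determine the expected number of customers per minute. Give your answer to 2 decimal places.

E[X] = (1/20)·0 + (1/10)·3 + (2/5)·5 + (1/10)·8 + (7/20)·10
     = 33/5 ≈ 6.60

6.60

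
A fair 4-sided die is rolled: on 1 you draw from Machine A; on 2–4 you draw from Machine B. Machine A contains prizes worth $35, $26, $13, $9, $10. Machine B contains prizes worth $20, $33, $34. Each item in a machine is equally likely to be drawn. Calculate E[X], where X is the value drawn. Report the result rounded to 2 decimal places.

$26.40

E[X | Machine A] = (35 + 26 + 13 + 9 + 10)/5 = 93/5
E[X | Machine B] = (20 + 33 + 34)/3 = 29
E[X] = (1/4)·93/5 + (3/4)·29 = 132/5 ≈ 26.40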